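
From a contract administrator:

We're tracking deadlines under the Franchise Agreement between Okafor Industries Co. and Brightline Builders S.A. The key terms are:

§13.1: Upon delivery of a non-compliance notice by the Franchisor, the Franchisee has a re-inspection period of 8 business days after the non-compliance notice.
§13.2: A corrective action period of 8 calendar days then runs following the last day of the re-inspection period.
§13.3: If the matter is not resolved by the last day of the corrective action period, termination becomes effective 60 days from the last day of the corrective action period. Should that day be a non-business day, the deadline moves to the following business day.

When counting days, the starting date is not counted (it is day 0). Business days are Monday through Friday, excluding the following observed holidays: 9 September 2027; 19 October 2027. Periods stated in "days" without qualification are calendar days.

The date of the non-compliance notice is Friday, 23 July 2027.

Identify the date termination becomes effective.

From Friday, 23 July 2027, 8 business days (Jul 26, Jul 27, Jul 28, Jul 29, Jul 30, Aug 2, Aug 3, Aug 4, skipping weekends) brings us to Wednesday, 4 August 2027, which is the last day of the re-inspection period.
The last day of the corrective action period: 8 calendar days after 4 August 2027 is 12 August 2027.
Adding 60 calendar days to 12 August 2027 gives 11 October 2027, which is the date termination becomes effective. 11 October 2027 is a Monday and is not a listed holiday, so no roll-forward applies.

11 October 2027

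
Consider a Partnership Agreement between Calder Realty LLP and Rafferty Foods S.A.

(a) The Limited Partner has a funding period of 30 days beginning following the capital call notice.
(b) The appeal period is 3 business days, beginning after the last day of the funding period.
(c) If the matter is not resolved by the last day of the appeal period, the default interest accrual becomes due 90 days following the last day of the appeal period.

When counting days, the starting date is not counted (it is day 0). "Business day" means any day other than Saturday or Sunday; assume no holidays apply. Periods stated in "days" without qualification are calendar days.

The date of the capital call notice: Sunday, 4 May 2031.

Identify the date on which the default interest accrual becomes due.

4 September 2031

Adding 30 calendar days to 4 May 2031 gives 3 June 2031, which is the last day of the funding period.
The last day of the appeal period: 3 business days after Tuesday, 3 June 2031, skipping weekends — Jun 4, Jun 5, Jun 6 — lands on Friday, 6 June 2031.
The date on which the default interest accrual becomes due: 90 calendar days after 6 June 2031 is 4 September 2031.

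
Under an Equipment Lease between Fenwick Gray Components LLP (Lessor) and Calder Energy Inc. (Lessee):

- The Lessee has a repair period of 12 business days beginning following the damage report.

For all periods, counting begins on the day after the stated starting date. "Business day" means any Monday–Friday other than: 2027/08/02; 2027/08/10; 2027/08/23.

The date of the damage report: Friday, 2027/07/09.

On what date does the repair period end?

2027/07/27

The last day of the repair period: 12 business days after Friday, 2027/07/09, skipping weekends — Jul 12, Jul 13, Jul 14, Jul 15, …, Jul 23, Jul 26, Jul 27 — lands on Tuesday, 2027/07/27.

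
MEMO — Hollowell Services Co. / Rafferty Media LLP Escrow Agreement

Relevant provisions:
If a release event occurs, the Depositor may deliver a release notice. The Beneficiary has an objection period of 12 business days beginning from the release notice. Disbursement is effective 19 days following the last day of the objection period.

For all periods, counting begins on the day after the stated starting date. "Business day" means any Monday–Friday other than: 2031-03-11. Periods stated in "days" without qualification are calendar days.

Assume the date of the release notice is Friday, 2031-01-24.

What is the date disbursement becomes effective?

2031-03-02

The last day of the objection period: 12 business days after Friday, 2031-01-24, skipping weekends — Jan 27, Jan 28, Jan 29, Jan 30, …, Feb 7, Feb 10, Feb 11 — lands on Tuesday, 2031-02-11.
Adding 19 calendar days to 2031-02-11 gives 2031-03-02, which is the date disbursement becomes effective.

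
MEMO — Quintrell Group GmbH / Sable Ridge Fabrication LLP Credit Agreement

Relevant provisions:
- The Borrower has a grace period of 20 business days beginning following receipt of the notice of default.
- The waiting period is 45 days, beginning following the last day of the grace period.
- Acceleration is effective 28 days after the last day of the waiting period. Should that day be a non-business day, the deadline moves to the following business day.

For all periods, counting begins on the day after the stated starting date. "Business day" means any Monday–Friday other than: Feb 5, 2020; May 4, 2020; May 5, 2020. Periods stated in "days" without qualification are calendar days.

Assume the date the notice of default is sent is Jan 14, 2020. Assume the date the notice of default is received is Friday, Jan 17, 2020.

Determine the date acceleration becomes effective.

From Friday, Jan 17, 2020, 20 business days (Jan 20, Jan 21, Jan 22, Jan 23, …, Feb 13, Feb 14, Feb 17, skipping weekends and the listed holiday on Feb 5) brings us to Monday, Feb 17, 2020, which is the last day of the grace period.
Adding 45 calendar days to Feb 17, 2020 gives Apr 2, 2020, which is the last day of the waiting period.
The date acceleration becomes effective: 28 calendar days after Apr 2, 2020 is Apr 30, 2020. Apr 30, 2020 is a Thursday and is not a listed holiday, so no roll-forward applies.

Apr 30, 2020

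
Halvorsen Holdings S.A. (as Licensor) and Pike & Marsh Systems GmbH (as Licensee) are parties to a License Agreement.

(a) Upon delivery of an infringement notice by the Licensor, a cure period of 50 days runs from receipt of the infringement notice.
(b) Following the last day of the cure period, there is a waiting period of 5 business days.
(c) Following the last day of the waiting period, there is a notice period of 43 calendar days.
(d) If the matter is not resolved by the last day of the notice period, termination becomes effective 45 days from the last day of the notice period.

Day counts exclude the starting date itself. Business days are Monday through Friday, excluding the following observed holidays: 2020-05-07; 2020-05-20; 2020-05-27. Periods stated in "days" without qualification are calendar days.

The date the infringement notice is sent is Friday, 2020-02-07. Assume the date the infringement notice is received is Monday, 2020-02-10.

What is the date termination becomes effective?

The last day of the cure period: 2020-02-10 + 50 days = 2020-03-31.
The last day of the waiting period: counting 5 business days from Tuesday, 2020-03-31 (Apr 1, Apr 2, Apr 3, Apr 6, Apr 7, skipping weekends) reaches Tuesday, 2020-04-07.
Adding 43 calendar days to 2020-04-07 gives 2020-05-20, which is the last day of the notice period.
The date termination becomes effective: 2020-05-20 + 45 days = 2020-07-04.

2020-07-04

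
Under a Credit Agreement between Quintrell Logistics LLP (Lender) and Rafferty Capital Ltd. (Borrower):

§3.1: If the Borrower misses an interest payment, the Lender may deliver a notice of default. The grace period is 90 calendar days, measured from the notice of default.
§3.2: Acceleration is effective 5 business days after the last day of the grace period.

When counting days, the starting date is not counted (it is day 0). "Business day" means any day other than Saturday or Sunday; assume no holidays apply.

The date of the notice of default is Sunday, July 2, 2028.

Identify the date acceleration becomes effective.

October 6, 2028

The last day of the grace period: 90 calendar days after July 2, 2028 is September 30, 2028.
The date acceleration becomes effective: counting 5 business days from Saturday, September 30, 2028 (Oct 2, Oct 3, Oct 4, Oct 5, Oct 6, skipping weekends) reaches Friday, October 6, 2028.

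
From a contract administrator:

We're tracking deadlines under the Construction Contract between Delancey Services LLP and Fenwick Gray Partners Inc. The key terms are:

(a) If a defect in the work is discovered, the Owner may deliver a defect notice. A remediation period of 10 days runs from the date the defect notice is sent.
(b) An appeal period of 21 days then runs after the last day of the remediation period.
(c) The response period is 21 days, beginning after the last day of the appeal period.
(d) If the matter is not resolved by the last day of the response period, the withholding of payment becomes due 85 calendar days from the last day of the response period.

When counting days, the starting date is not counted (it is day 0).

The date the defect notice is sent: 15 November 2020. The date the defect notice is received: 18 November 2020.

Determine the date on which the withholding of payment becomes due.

The last day of the remediation period: 15 November 2020 + 10 days = 25 November 2020.
The last day of the appeal period: 21 calendar days after 25 November 2020 is 16 December 2020.
The last day of the response period: 16 December 2020 + 21 days = 6 January 2021.
The date on which the withholding of payment becomes due: 6 January 2021 + 85 days = 1 April 2021.

1 April 2021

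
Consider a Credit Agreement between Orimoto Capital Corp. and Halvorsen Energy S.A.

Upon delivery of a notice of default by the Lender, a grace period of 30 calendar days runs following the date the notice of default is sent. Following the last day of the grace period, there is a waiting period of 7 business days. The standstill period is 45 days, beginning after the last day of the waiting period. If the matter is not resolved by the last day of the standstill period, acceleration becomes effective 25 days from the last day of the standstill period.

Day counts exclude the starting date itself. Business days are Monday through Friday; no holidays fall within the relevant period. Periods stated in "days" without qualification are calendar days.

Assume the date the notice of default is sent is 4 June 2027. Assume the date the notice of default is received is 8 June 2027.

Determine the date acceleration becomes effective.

Adding 30 calendar days to 4 June 2027 gives 4 July 2027, which is the last day of the grace period.
From Sunday, 4 July 2027, 7 business days (Jul 5, Jul 6, Jul 7, Jul 8, Jul 9, Jul 12, Jul 13, skipping weekends) brings us to Tuesday, 13 July 2027, which is the last day of the waiting period.
The last day of the standstill period: 45 calendar days after 13 July 2027 is 27 August 2027.
The date acceleration becomes effective: 25 calendar days after 27 August 2027 is 21 September 2027.

21 September 2027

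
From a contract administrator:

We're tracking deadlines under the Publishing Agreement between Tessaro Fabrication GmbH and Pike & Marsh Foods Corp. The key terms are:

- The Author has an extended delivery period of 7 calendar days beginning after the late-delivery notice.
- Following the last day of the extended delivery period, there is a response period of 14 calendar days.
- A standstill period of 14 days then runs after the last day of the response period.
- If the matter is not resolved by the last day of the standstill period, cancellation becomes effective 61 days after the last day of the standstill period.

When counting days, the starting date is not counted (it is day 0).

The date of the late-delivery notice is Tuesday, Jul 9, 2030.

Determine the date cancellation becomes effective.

Oct 13, 2030

The last day of the extended delivery period: 7 calendar days after Jul 9, 2030 is Jul 16, 2030.
Adding 14 calendar days to Jul 16, 2030 gives Jul 30, 2030, which is the last day of the response period.
The last day of the standstill period: 14 calendar days after Jul 30, 2030 is Aug 13, 2030.
The date cancellation becomes effective: Aug 13, 2030 + 61 days = Oct 13, 2030.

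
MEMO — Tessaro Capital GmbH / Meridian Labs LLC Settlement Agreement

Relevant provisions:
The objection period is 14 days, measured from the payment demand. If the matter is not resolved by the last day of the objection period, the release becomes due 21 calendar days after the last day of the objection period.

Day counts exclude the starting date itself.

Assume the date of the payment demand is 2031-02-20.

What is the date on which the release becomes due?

2031-03-27

Adding 14 calendar days to 2031-02-20 gives 2031-03-06, which is the last day of the objection period.
The date on which the release becomes due: 21 calendar days after 2031-03-06 is 2031-03-27.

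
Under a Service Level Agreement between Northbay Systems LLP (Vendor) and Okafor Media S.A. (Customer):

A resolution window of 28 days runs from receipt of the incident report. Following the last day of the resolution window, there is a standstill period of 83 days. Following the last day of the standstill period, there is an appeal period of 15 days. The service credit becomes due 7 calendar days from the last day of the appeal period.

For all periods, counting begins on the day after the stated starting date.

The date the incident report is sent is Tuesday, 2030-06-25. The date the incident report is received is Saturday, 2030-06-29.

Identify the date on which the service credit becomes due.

2030-11-09

The last day of the resolution window: 28 calendar days after 2030-06-29 is 2030-07-27.
The last day of the standstill period: 83 calendar days after 2030-07-27 is 2030-10-18.
The last day of the appeal period: 15 calendar days after 2030-10-18 is 2030-11-02.
The date on which the service credit becomes due: 2030-11-02 + 7 days = 2030-11-09.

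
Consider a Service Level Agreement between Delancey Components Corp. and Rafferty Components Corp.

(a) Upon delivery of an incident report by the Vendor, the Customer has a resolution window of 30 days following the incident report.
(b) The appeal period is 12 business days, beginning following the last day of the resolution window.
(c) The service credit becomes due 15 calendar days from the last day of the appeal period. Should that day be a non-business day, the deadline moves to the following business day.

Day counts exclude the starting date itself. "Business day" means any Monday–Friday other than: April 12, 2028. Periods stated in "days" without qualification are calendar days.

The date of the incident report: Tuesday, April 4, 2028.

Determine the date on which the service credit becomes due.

The last day of the resolution window: 30 calendar days after April 4, 2028 is May 4, 2028.
From Thursday, May 4, 2028, 12 business days (May 5, May 8, May 9, May 10, …, May 18, May 19, May 22, skipping weekends) brings us to Monday, May 22, 2028, which is the last day of the appeal period.
The date on which the service credit becomes due: May 22, 2028 + 15 days = June 6, 2028. June 6, 2028 is a Tuesday and is not a listed holiday, so no roll-forward applies.

June 6, 2028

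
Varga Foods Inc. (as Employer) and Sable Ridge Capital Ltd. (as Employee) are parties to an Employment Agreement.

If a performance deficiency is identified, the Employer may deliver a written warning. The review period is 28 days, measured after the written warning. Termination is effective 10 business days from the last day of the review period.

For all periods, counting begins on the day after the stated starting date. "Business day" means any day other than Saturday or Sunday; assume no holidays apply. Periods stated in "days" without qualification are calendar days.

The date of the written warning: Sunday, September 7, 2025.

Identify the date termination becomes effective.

The last day of the review period: September 7, 2025 + 28 days = October 5, 2025.
From Sunday, October 5, 2025, 10 business days (Oct 6, Oct 7, Oct 8, Oct 9, Oct 10, Oct 13, Oct 14, Oct 15, Oct 16, Oct 17, skipping weekends) brings us to Friday, October 17, 2025, which is the date termination becomes effective.

October 17, 2025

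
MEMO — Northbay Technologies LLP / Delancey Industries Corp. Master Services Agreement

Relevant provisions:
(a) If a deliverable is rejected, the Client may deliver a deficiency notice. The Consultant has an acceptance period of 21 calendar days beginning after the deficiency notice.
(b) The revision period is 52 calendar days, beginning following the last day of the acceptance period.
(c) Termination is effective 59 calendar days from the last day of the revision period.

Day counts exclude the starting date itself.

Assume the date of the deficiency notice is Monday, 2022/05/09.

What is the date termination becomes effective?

2022/09/18

The last day of the acceptance period: 21 calendar days after 2022/05/09 is 2022/05/30.
The last day of the revision period: 52 calendar days after 2022/05/30 is 2022/07/21.
The date termination becomes effective: 59 calendar days after 2022/07/21 is 2022/09/18.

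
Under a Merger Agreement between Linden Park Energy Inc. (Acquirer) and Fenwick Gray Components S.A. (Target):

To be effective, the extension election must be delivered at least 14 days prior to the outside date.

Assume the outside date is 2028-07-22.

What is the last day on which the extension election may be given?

2028-07-08

Counting back 14 calendar days from 2028-07-22 gives 2028-07-08.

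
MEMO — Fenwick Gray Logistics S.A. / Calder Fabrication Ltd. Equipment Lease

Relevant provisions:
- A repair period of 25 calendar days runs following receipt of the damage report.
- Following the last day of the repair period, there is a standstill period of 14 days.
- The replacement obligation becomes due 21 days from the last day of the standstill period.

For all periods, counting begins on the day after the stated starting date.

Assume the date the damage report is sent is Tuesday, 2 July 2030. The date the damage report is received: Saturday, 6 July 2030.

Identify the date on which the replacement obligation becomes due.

The last day of the repair period: 25 calendar days after 6 July 2030 is 31 July 2030.
The last day of the standstill period: 14 calendar days after 31 July 2030 is 14 August 2030.
The date on which the replacement obligation becomes due: 21 calendar days after 14 August 2030 is 4 September 2030.

4 September 2030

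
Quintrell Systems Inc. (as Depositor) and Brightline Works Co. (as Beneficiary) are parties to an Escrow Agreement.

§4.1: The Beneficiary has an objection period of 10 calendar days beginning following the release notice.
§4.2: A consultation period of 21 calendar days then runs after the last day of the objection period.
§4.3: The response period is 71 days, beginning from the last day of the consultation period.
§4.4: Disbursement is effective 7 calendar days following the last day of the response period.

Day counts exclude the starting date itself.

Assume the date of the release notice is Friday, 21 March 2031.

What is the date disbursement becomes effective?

The last day of the objection period: 10 calendar days after 21 March 2031 is 31 March 2031.
The last day of the consultation period: 31 March 2031 + 21 days = 21 April 2031.
The last day of the response period: 21 April 2031 + 71 days = 1 July 2031.
The date disbursement becomes effective: 7 calendar days after 1 July 2031 is 8 July 2031.

8 July 2031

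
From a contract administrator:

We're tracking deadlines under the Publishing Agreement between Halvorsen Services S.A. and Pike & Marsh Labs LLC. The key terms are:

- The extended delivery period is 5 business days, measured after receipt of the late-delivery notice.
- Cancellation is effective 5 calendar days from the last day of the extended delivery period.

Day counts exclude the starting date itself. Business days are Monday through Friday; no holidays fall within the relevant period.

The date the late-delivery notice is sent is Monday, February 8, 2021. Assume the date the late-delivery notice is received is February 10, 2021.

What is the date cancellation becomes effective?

From Wednesday, February 10, 2021, 5 business days (Feb 11, Feb 12, Feb 15, Feb 16, Feb 17, skipping weekends) brings us to Wednesday, February 17, 2021, which is the last day of the extended delivery period.
Adding 5 calendar days to February 17, 2021 gives February 22, 2021, which is the date cancellation becomes effective.

February 22, 2021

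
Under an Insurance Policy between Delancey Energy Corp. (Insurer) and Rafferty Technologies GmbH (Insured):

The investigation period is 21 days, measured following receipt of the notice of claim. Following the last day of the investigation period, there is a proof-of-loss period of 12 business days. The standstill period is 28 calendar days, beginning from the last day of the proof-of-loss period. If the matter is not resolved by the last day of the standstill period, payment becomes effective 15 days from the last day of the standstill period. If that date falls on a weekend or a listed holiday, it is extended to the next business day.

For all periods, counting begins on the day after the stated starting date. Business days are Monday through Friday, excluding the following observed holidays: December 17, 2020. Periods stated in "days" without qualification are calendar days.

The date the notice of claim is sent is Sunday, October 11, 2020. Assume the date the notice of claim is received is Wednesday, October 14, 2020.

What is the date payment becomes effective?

The last day of the investigation period: 21 calendar days after October 14, 2020 is November 4, 2020.
From Wednesday, November 4, 2020, 12 business days (Nov 5, Nov 6, Nov 9, Nov 10, …, Nov 18, Nov 19, Nov 20, skipping weekends) brings us to Friday, November 20, 2020, which is the last day of the proof-of-loss period.
The last day of the standstill period: November 20, 2020 + 28 days = December 18, 2020.
The date payment becomes effective: 15 calendar days after December 18, 2020 is January 2, 2021. That falls on a Saturday, so it rolls to the next business day, Monday, January 4, 2021.

January 4, 2021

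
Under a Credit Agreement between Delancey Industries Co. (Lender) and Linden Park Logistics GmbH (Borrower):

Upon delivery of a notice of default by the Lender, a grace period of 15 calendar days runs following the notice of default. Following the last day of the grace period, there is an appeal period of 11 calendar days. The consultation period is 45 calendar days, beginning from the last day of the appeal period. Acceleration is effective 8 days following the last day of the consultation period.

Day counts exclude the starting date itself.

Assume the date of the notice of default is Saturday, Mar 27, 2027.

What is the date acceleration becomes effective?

The last day of the grace period: Mar 27, 2027 + 15 days = Apr 11, 2027.
The last day of the appeal period: Apr 11, 2027 + 11 days = Apr 22, 2027.
The last day of the consultation period: 45 calendar days after Apr 22, 2027 is Jun 6, 2027.
Adding 8 calendar days to Jun 6, 2027 gives Jun 14, 2027, which is the date acceleration becomes effective.

Jun 14, 2027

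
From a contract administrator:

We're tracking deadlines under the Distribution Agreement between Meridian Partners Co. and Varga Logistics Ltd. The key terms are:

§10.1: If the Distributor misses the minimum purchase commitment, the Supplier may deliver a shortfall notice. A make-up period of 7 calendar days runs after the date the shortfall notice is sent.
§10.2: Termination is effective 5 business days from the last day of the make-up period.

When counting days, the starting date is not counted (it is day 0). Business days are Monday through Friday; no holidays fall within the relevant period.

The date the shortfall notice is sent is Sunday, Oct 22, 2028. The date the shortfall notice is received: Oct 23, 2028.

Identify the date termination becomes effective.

Nov 3, 2028

The last day of the make-up period: Oct 22, 2028 + 7 days = Oct 29, 2028.
From Sunday, Oct 29, 2028, 5 business days (Oct 30, Oct 31, Nov 1, Nov 2, Nov 3, skipping weekends) brings us to Friday, Nov 3, 2028, which is the date termination becomes effective.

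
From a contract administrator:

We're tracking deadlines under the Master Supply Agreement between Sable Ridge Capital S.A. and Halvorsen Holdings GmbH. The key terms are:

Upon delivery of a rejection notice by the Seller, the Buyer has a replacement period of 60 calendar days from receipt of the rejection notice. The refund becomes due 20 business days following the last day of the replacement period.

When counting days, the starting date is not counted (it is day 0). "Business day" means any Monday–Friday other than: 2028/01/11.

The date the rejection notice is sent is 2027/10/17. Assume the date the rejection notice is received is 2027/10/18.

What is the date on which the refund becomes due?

2028/01/17

The last day of the replacement period: 2027/10/18 + 60 days = 2027/12/17.
The date on which the refund becomes due: counting 20 business days from Friday, 2027/12/17 (Dec 20, Dec 21, Dec 22, Dec 23, …, Jan 13, Jan 14, Jan 17, skipping weekends and the listed holiday on Jan 11) reaches Monday, 2028/01/17.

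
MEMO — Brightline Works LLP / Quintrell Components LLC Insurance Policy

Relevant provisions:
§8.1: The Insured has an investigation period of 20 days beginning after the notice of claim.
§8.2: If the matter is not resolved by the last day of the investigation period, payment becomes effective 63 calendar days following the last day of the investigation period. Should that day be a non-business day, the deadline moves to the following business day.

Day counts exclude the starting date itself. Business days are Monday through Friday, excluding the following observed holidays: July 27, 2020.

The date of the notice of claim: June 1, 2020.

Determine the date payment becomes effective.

The last day of the investigation period: 20 calendar days after June 1, 2020 is June 21, 2020.
The date payment becomes effective: June 21, 2020 + 63 days = August 23, 2020. That falls on a Sunday, so it rolls to the next business day, Monday, August 24, 2020.

August 24, 2020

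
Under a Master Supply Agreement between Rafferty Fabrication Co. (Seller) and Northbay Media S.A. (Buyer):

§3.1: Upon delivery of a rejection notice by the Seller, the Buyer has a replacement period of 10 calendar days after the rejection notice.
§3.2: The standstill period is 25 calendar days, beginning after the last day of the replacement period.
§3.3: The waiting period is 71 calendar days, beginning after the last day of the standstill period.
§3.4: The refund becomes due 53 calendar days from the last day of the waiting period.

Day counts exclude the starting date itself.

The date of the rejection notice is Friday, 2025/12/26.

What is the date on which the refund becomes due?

The last day of the replacement period: 10 calendar days after 2025/12/26 is 2026/01/05.
The last day of the standstill period: 25 calendar days after 2026/01/05 is 2026/01/30.
Adding 71 calendar days to 2026/01/30 gives 2026/04/11, which is the last day of the waiting period.
The date on which the refund becomes due: 2026/04/11 + 53 days = 2026/06/03.

2026/06/03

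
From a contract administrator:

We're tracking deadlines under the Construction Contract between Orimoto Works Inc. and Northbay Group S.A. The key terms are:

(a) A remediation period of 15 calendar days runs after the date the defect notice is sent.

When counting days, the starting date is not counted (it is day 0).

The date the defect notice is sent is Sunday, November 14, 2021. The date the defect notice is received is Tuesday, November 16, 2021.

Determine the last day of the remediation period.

November 29, 2021

The last day of the remediation period: November 14, 2021 + 15 days = November 29, 2021.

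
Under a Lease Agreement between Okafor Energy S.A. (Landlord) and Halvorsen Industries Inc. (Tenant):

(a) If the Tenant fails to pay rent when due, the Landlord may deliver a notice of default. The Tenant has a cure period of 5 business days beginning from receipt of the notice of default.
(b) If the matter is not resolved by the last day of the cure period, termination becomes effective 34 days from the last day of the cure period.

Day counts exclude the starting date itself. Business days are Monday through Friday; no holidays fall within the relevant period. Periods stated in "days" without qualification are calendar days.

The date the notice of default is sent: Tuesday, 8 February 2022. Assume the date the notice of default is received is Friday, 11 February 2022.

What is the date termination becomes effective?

From Friday, 11 February 2022, 5 business days (Feb 14, Feb 15, Feb 16, Feb 17, Feb 18, skipping weekends) brings us to Friday, 18 February 2022, which is the last day of the cure period.
The date termination becomes effective: 18 February 2022 + 34 days = 24 March 2022.

24 March 2022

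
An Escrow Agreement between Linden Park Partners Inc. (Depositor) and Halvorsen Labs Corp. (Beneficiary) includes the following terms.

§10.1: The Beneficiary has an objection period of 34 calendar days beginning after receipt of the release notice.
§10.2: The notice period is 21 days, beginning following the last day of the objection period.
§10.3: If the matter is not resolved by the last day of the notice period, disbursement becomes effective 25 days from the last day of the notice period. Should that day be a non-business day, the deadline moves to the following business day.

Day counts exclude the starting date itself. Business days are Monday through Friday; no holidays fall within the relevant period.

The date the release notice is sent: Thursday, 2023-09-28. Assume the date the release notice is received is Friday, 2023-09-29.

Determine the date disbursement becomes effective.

2023-12-18

The last day of the objection period: 2023-09-29 + 34 days = 2023-11-02.
Adding 21 calendar days to 2023-11-02 gives 2023-11-23, which is the last day of the notice period.
The date disbursement becomes effective: 2023-11-23 + 25 days = 2023-12-18. 2023-12-18 is a Monday, so no roll-forward applies.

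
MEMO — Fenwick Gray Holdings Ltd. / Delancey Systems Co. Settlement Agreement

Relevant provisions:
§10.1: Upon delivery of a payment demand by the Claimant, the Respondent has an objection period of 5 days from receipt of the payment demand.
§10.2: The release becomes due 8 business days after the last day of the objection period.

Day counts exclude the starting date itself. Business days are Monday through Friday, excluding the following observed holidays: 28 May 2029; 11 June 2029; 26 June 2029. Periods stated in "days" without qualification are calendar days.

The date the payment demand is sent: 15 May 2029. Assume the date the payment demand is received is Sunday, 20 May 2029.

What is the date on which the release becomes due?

7 June 2029

The last day of the objection period: 20 May 2029 + 5 days = 25 May 2029.
The date on which the release becomes due: counting 8 business days from Friday, 25 May 2029 (May 29, May 30, May 31, Jun 1, Jun 4, Jun 5, Jun 6, Jun 7, skipping weekends and the listed holiday on May 28) reaches Thursday, 7 June 2029.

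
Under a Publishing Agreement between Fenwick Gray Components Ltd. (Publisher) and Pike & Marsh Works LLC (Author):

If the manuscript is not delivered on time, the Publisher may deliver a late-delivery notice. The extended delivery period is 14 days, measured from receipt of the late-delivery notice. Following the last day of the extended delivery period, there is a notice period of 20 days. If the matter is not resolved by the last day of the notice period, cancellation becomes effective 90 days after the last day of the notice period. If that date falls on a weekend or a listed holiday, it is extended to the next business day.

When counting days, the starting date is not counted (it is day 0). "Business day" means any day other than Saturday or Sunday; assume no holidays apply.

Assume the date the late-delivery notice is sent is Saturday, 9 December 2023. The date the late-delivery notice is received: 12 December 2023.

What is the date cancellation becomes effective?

15 April 2024

The last day of the extended delivery period: 14 calendar days after 12 December 2023 is 26 December 2023.
The last day of the notice period: 26 December 2023 + 20 days = 15 January 2024.
The date cancellation becomes effective: 90 calendar days after 15 January 2024 is 14 April 2024. That falls on a Sunday, so it rolls to the next business day, Monday, 15 April 2024.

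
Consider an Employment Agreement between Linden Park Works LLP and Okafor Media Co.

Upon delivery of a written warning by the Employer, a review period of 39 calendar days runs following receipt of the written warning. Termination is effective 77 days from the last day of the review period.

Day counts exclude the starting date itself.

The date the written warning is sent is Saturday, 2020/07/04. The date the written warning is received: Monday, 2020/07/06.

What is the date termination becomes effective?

The last day of the review period: 2020/07/06 + 39 days = 2020/08/14.
The date termination becomes effective: 77 calendar days after 2020/08/14 is 2020/10/30.

2020/10/30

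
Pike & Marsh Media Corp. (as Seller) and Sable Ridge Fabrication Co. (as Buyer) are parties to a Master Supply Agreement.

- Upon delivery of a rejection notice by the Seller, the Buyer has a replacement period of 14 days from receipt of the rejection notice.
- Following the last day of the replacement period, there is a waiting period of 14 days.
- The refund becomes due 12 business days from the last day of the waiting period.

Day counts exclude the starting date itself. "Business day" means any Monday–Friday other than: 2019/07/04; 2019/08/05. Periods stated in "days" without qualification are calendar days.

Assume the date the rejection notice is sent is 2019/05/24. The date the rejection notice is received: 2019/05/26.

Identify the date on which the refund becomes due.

2019/07/10

Adding 14 calendar days to 2019/05/26 gives 2019/06/09, which is the last day of the replacement period.
The last day of the waiting period: 14 calendar days after 2019/06/09 is 2019/06/23.
From Sunday, 2019/06/23, 12 business days (Jun 24, Jun 25, Jun 26, Jun 27, …, Jul 8, Jul 9, Jul 10, skipping weekends and the listed holiday on Jul 4) brings us to Wednesday, 2019/07/10, which is the date on which the refund becomes due.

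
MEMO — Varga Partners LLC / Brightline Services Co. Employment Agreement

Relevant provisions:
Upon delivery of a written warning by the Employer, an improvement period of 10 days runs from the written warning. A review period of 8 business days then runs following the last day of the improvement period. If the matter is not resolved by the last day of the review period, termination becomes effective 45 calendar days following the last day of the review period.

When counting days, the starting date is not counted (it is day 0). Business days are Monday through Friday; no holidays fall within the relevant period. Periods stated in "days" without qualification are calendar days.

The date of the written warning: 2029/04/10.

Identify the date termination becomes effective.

2029/06/16

The last day of the improvement period: 2029/04/10 + 10 days = 2029/04/20.
The last day of the review period: counting 8 business days from Friday, 2029/04/20 (Apr 23, Apr 24, Apr 25, Apr 26, Apr 27, Apr 30, May 1, May 2, skipping weekends) reaches Wednesday, 2029/05/02.
The date termination becomes effective: 2029/05/02 + 45 days = 2029/06/16.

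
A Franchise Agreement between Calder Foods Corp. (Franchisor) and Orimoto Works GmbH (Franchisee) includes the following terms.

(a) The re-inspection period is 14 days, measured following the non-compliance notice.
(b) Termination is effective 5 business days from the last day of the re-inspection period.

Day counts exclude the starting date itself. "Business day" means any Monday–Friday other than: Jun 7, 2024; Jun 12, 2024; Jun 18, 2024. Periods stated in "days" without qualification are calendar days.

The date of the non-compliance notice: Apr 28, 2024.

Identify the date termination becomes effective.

May 17, 2024

The last day of the re-inspection period: Apr 28, 2024 + 14 days = May 12, 2024.
The date termination becomes effective: 5 business days after Sunday, May 12, 2024, skipping weekends — May 13, May 14, May 15, May 16, May 17 — lands on Friday, May 17, 2024.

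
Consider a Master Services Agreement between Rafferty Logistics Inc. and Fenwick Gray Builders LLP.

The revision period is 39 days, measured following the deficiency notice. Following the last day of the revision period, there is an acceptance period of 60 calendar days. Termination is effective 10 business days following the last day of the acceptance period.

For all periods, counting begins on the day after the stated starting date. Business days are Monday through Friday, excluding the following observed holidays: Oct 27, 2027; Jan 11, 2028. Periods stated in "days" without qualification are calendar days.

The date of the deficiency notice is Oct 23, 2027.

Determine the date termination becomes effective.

Adding 39 calendar days to Oct 23, 2027 gives Dec 1, 2027, which is the last day of the revision period.
The last day of the acceptance period: Dec 1, 2027 + 60 days = Jan 30, 2028.
The date termination becomes effective: 10 business days after Sunday, Jan 30, 2028, skipping weekends — Jan 31, Feb 1, Feb 2, Feb 3, Feb 4, Feb 7, Feb 8, Feb 9, Feb 10, Feb 11 — lands on Friday, Feb 11, 2028.

Feb 11, 2028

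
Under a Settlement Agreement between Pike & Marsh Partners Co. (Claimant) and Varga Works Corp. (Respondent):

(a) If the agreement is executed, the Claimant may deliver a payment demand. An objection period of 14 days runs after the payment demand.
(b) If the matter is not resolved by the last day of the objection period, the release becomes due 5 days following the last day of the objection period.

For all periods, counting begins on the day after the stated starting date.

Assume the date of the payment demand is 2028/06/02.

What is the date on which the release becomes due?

2028/06/21

The last day of the objection period: 2028/06/02 + 14 days = 2028/06/16.
The date on which the release becomes due: 2028/06/16 + 5 days = 2028/06/21.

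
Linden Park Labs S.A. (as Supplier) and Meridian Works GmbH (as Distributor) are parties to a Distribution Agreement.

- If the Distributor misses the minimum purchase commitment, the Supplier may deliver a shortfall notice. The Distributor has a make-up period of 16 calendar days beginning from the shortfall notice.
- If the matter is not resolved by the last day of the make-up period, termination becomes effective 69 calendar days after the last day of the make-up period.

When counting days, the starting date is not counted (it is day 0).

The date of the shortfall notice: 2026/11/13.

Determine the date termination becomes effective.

2027/02/06

Adding 16 calendar days to 2026/11/13 gives 2026/11/29, which is the last day of the make-up period.
The date termination becomes effective: 2026/11/29 + 69 days = 2027/02/06.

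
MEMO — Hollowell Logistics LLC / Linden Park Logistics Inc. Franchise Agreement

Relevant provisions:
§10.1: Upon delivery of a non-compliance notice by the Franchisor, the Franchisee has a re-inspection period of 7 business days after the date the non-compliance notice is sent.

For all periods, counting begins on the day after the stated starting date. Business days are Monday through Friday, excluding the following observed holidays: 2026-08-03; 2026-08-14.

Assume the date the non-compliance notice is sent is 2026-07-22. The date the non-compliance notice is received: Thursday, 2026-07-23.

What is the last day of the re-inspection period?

2026-07-31

The last day of the re-inspection period: counting 7 business days from Wednesday, 2026-07-22 (Jul 23, Jul 24, Jul 27, Jul 28, Jul 29, Jul 30, Jul 31, skipping weekends) reaches Friday, 2026-07-31.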